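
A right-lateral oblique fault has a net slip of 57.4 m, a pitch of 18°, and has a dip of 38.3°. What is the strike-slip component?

strike-slip = net slip × cos(rake) = 57.4 m × cos(18°) = 54.6 m

54.6 m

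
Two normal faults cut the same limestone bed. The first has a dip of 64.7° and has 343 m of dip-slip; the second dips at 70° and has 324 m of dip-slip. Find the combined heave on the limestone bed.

257 m

heave_A = 343 × cos(64.7°) = 146.6 m
heave_B = 324 × cos(70°) = 110.8 m
total = 146.6 + 110.8 = 257 m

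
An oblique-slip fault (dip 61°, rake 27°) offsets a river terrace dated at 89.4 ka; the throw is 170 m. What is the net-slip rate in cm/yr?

dip-slip = throw / sin(dip) = 170 / sin(61°) = 194.4 m
net slip = dip-slip / sin(rake) = 194.4 / sin(27°) = 428.1 m
rate = 428.1 m / 89.4 ka = 0.00479 m/yr = 0.479 cm/yr

0.479 cm/yr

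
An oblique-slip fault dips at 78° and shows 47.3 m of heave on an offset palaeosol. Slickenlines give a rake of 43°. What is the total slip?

334 m

dip-slip = heave / cos(dip) = 47.3 / cos(78°) = 227.5 m
net slip = dip-slip / sin(rake) = 227.5 / sin(43°) = 334 m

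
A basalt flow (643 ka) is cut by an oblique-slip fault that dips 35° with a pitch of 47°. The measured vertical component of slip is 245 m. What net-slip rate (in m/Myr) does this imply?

dip-slip = throw / sin(dip) = 245 / sin(35°) = 427.1 m
net slip = dip-slip / sin(rake) = 427.1 / sin(47°) = 584 m
rate = 584 m / 643 ka = 0.000908 m/yr = 908 m/Myr

908 m/Myr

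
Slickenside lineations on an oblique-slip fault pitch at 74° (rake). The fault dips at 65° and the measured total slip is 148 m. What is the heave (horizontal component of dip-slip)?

60.1 m

dip-slip = net slip × sin(rake) = 148 m × sin(74°) = 142.3 m
heave = dip-slip × cos(dip) = 142.3 × cos(65°) = 60.1 m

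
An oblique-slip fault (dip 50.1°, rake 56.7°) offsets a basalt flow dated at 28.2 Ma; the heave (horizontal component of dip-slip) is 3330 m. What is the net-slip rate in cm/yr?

0.0220 cm/yr

dip-slip = heave / cos(dip) = 3330 / cos(50.1°) = 5191 m
net slip = dip-slip / sin(rake) = 5191 / sin(56.7°) = 6211 m
rate = 6211 m / 28.2 Ma = 0.000220 m/yr = 0.0220 cm/yr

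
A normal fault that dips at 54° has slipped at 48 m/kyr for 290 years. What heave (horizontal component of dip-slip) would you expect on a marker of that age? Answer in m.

dip-slip = rate × time = 48 m/kyr × 290 years = 13.92 m
heave = dip-slip × cos(dip) = 13.92 × cos(54°) = 8.18 m

8.18 m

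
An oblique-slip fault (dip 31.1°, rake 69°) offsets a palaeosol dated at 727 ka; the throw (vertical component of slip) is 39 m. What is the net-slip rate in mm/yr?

0.111 mm/yr

dip-slip = throw / sin(dip) = 39 / sin(31.1°) = 75.50 m
net slip = dip-slip / sin(rake) = 75.50 / sin(69°) = 80.88 m
rate = 80.88 m / 727 ka = 0.000111 m/yr = 0.111 mm/yr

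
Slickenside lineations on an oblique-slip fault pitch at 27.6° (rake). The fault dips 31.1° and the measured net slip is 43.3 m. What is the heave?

17.2 m

dip-slip = net slip × sin(rake) = 43.3 m × sin(27.6°) = 20.06 m
heave = dip-slip × cos(dip) = 20.06 × cos(31.1°) = 17.2 m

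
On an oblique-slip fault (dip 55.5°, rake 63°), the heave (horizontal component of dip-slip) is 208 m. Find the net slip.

dip-slip = heave / cos(dip) = 208 / cos(55.5°) = 367.2 m
net slip = dip-slip / sin(rake) = 367.2 / sin(63°) = 412 m

412 m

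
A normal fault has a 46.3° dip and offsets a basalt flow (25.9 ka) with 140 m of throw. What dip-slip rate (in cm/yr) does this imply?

dip-slip = throw / sin(dip) = 140 m / sin(46.3°) = 193.6 m
rate = 193.6 m / 25.9 ka = 0.00748 m/yr = 0.748 cm/yr

0.748 cm/yr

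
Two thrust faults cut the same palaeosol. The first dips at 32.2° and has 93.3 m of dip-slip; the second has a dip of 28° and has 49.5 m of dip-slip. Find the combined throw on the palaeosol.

throw_A = 93.3 × sin(32.2°) = 49.72 m
throw_B = 49.5 × sin(28°) = 23.24 m
total = 49.72 + 23.24 = 73 m

73 m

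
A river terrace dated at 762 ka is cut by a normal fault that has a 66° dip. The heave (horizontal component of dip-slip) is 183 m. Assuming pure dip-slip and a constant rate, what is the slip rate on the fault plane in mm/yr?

0.590 mm/yr

dip-slip = heave / cos(dip) = 183 m / cos(66°) = 449.9 m
rate = 449.9 m / 762 ka = 0.000590 m/yr = 0.590 mm/yr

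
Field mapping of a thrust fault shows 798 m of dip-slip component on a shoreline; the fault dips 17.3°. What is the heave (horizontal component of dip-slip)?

heave = dip-slip × cos(dip) = 798 m × cos(17.3°) = 762 m

762 m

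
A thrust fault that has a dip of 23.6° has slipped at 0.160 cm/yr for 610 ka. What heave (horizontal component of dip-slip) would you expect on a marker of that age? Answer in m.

894 m

dip-slip = rate × time = 0.160 cm/yr × 610 ka = 976 m
heave = dip-slip × cos(dip) = 976 × cos(23.6°) = 894 m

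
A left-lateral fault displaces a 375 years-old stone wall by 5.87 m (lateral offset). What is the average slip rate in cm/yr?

1.57 cm/yr

rate = 5.87 m / 375 years = 0.0157 m/yr = 1.57 cm/yr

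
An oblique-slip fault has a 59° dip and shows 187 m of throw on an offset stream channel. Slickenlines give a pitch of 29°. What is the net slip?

450 m

dip-slip = throw / sin(dip) = 187 / sin(59°) = 218.2 m
net slip = dip-slip / sin(rake) = 218.2 / sin(29°) = 450 m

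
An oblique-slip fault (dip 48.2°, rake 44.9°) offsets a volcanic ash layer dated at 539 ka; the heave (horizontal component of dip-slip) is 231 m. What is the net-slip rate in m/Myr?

dip-slip = heave / cos(dip) = 231 / cos(48.2°) = 346.6 m
net slip = dip-slip / sin(rake) = 346.6 / sin(44.9°) = 491 m
rate = 491 m / 539 ka = 0.000911 m/yr = 911 m/Myr

911 m/Myr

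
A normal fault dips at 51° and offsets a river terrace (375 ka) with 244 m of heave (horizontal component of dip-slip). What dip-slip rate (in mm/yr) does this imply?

dip-slip = heave / cos(dip) = 244 m / cos(51°) = 387.7 m
rate = 387.7 m / 375 ka = 0.00103 m/yr = 1.03 mm/yr

1.03 mm/yr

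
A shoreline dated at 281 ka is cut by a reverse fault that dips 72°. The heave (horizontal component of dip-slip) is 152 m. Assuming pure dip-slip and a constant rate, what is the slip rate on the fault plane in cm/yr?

dip-slip = heave / cos(dip) = 152 m / cos(72°) = 491.9 m
rate = 491.9 m / 281 ka = 0.00175 m/yr = 0.175 cm/yr

0.175 cm/yr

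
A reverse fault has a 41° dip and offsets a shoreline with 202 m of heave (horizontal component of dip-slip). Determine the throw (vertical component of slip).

throw = heave × tan(dip) = 202 × tan(41°) = 176 m

176 m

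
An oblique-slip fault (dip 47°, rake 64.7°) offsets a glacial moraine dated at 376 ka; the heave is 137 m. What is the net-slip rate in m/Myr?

591 m/Myr

dip-slip = heave / cos(dip) = 137 / cos(47°) = 200.9 m
net slip = dip-slip / sin(rake) = 200.9 / sin(64.7°) = 222.2 m
rate = 222.2 m / 376 ka = 0.000591 m/yr = 591 m/Myr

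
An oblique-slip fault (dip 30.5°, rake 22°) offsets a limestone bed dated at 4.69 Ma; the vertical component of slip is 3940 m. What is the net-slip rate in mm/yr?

4.42 mm/yr

dip-slip = throw / sin(dip) = 3940 / sin(30.5°) = 7763 m
net slip = dip-slip / sin(rake) = 7763 / sin(22°) = 20720 m
rate = 20720 m / 4.69 Ma = 0.00442 m/yr = 4.42 mm/yr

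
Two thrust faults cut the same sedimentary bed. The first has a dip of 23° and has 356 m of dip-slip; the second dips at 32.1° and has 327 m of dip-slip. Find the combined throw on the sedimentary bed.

313 m

throw_A = 356 × sin(23°) = 139.1 m
throw_B = 327 × sin(32.1°) = 173.8 m
total = 139.1 + 173.8 = 313 m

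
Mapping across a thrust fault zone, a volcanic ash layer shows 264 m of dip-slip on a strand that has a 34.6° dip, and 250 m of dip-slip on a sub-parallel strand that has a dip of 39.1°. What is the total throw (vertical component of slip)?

throw_A = 264 × sin(34.6°) = 149.9 m
throw_B = 250 × sin(39.1°) = 157.7 m
total = 149.9 + 157.7 = 308 m

308 m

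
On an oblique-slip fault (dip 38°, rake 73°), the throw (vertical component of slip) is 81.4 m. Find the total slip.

138 m

dip-slip = throw / sin(dip) = 81.4 / sin(38°) = 132.2 m
net slip = dip-slip / sin(rake) = 132.2 / sin(73°) = 138 m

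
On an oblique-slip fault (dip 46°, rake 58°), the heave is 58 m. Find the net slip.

dip-slip = heave / cos(dip) = 58 / cos(46°) = 83.49 m
net slip = dip-slip / sin(rake) = 83.49 / sin(58°) = 98.5 m

98.5 m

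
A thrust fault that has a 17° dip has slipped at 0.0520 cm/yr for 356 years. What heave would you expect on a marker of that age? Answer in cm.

17.7 cm

dip-slip = rate × time = 0.0520 cm/yr × 356 years = 0.1851 m
heave = dip-slip × cos(dip) = 0.1851 × cos(17°) = 0.177 m = 17.7 cm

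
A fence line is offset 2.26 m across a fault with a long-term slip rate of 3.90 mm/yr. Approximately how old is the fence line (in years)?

age = offset / rate = 2.26 m / (3.90 mm/yr) = 579 yr = 579 years

579 years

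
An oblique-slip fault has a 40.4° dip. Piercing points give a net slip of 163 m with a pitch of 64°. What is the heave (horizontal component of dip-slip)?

112 m

dip-slip = net slip × sin(rake) = 163 m × sin(64°) = 146.5 m
heave = dip-slip × cos(dip) = 146.5 × cos(40.4°) = 112 m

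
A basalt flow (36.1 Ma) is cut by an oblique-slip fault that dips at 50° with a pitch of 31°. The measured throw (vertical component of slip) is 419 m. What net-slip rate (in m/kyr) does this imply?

0.0294 m/kyr

dip-slip = throw / sin(dip) = 419 / sin(50°) = 547 m
net slip = dip-slip / sin(rake) = 547 / sin(31°) = 1062 m
rate = 1062 m / 36.1 Ma = 0.0000294 m/yr = 0.0294 m/kyr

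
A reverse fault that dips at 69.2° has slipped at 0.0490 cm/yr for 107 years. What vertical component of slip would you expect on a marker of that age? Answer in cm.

4.90 cm

dip-slip = rate × time = 0.0490 cm/yr × 107 years = 0.05243 m
throw = dip-slip × sin(dip) = 0.05243 × sin(69.2°) = 0.0490 m = 4.90 cm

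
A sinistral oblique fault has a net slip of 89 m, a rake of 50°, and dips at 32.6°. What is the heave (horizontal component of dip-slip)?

57.4 m

dip-slip = net slip × sin(rake) = 89 m × sin(50°) = 68.18 m
heave = dip-slip × cos(dip) = 68.18 × cos(32.6°) = 57.4 m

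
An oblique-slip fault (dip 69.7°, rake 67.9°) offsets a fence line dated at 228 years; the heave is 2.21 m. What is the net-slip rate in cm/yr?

dip-slip = heave / cos(dip) = 2.21 / cos(69.7°) = 6.370 m
net slip = dip-slip / sin(rake) = 6.370 / sin(67.9°) = 6.875 m
rate = 6.875 m / 228 years = 0.0302 m/yr = 3.02 cm/yr

3.02 cm/yr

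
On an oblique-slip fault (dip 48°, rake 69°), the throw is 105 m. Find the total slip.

dip-slip = throw / sin(dip) = 105 / sin(48°) = 141.3 m
net slip = dip-slip / sin(rake) = 141.3 / sin(69°) = 151 m

151 m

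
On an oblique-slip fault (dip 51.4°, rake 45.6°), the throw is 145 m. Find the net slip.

260 m

dip-slip = throw / sin(dip) = 145 / sin(51.4°) = 185.5 m
net slip = dip-slip / sin(rake) = 185.5 / sin(45.6°) = 260 m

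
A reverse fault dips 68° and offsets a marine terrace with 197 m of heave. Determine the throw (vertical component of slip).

488 m

throw = heave × tan(dip) = 197 × tan(68°) = 488 m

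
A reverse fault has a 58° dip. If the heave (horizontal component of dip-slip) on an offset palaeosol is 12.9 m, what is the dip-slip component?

24.3 m

dip-slip = heave / cos(dip) = 12.9 / cos(58°) = 24.3 m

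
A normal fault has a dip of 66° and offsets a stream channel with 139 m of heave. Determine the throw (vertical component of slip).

312 m

throw = heave × tan(dip) = 139 × tan(66°) = 312 m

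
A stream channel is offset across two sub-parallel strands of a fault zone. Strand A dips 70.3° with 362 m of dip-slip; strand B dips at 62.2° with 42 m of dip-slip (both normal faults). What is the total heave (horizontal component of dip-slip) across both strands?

heave_A = 362 × cos(70.3°) = 122 m
heave_B = 42 × cos(62.2°) = 19.59 m
total = 122 + 19.59 = 142 m

142 m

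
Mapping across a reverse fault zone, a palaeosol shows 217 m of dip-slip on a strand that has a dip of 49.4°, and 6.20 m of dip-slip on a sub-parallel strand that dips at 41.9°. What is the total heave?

146 m

heave_A = 217 × cos(49.4°) = 141.2 m
heave_B = 6.20 × cos(41.9°) = 4.615 m
total = 141.2 + 4.615 = 146 m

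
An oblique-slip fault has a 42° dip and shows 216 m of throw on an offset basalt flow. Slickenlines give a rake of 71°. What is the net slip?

341 m

dip-slip = throw / sin(dip) = 216 / sin(42°) = 322.8 m
net slip = dip-slip / sin(rake) = 322.8 / sin(71°) = 341 m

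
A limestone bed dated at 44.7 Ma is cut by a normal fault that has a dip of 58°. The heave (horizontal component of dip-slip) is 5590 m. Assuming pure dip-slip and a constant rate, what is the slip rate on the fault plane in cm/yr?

0.0236 cm/yr

dip-slip = heave / cos(dip) = 5590 m / cos(58°) = 10550 m
rate = 10550 m / 44.7 Ma = 0.000236 m/yr = 0.0236 cm/yr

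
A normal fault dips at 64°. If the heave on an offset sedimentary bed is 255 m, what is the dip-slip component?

dip-slip = heave / cos(dip) = 255 / cos(64°) = 582 m

582 m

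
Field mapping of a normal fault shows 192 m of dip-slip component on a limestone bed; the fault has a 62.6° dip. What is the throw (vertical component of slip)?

throw = dip-slip × sin(dip) = 192 m × sin(62.6°) = 170 m

170 m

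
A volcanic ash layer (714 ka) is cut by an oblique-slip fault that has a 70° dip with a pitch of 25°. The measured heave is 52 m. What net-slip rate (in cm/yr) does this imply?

dip-slip = heave / cos(dip) = 52 / cos(70°) = 152 m
net slip = dip-slip / sin(rake) = 152 / sin(25°) = 359.8 m
rate = 359.8 m / 714 ka = 0.000504 m/yr = 0.0504 cm/yr

0.0504 cm/yr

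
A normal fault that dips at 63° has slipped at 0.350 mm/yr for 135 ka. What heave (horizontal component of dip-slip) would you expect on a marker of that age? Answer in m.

dip-slip = rate × time = 0.350 mm/yr × 135 ka = 47.25 m
heave = dip-slip × cos(dip) = 47.25 × cos(63°) = 21.5 m

21.5 m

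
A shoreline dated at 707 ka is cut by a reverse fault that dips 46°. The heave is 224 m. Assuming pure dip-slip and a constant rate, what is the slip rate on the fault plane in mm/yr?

dip-slip = heave / cos(dip) = 224 m / cos(46°) = 322.5 m
rate = 322.5 m / 707 ka = 0.000456 m/yr = 0.456 mm/yr

0.456 mm/yr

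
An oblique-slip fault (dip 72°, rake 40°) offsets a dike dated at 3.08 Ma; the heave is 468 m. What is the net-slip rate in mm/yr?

0.765 mm/yr

dip-slip = heave / cos(dip) = 468 / cos(72°) = 1514 m
net slip = dip-slip / sin(rake) = 1514 / sin(40°) = 2356 m
rate = 2356 m / 3.08 Ma = 0.000765 m/yr = 0.765 mm/yr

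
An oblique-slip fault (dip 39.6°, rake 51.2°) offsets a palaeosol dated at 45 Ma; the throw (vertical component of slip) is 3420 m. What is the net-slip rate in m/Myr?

153 m/Myr

dip-slip = throw / sin(dip) = 3420 / sin(39.6°) = 5365 m
net slip = dip-slip / sin(rake) = 5365 / sin(51.2°) = 6884 m
rate = 6884 m / 45 Ma = 0.000153 m/yr = 153 m/Myr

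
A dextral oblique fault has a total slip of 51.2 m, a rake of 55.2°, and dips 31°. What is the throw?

21.7 m

dip-slip = net slip × sin(rake) = 51.2 m × sin(55.2°) = 42.04 m
throw = dip-slip × sin(dip) = 42.04 × sin(31°) = 21.7 m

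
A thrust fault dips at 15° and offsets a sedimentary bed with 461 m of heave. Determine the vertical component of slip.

124 m

throw = heave × tan(dip) = 461 × tan(15°) = 124 m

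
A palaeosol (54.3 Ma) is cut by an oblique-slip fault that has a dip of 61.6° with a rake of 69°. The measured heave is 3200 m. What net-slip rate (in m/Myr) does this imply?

dip-slip = heave / cos(dip) = 3200 / cos(61.6°) = 6728 m
net slip = dip-slip / sin(rake) = 6728 / sin(69°) = 7207 m
rate = 7207 m / 54.3 Ma = 0.000133 m/yr = 133 m/Myr

133 m/Myr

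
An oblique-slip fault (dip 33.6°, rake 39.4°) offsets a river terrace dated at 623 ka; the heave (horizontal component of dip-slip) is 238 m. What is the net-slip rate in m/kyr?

dip-slip = heave / cos(dip) = 238 / cos(33.6°) = 285.7 m
net slip = dip-slip / sin(rake) = 285.7 / sin(39.4°) = 450.2 m
rate = 450.2 m / 623 ka = 0.000723 m/yr = 0.723 m/kyr

0.723 m/kyr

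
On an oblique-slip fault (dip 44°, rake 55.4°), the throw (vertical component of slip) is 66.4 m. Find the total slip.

116 m

dip-slip = throw / sin(dip) = 66.4 / sin(44°) = 95.59 m
net slip = dip-slip / sin(rake) = 95.59 / sin(55.4°) = 116 m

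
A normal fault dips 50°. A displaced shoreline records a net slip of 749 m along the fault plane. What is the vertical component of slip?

574 m

throw = dip-slip × sin(dip) = 749 m × sin(50°) = 574 m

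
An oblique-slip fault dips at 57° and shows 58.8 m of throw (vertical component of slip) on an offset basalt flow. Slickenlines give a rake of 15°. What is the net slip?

271 m

dip-slip = throw / sin(dip) = 58.8 / sin(57°) = 70.11 m
net slip = dip-slip / sin(rake) = 70.11 / sin(15°) = 271 m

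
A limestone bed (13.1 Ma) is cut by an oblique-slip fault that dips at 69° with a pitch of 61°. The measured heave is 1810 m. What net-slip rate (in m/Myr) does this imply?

dip-slip = heave / cos(dip) = 1810 / cos(69°) = 5051 m
net slip = dip-slip / sin(rake) = 5051 / sin(61°) = 5775 m
rate = 5775 m / 13.1 Ma = 0.000441 m/yr = 441 m/Myr

441 m/Myr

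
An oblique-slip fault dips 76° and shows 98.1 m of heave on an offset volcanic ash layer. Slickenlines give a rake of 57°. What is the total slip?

dip-slip = heave / cos(dip) = 98.1 / cos(76°) = 405.5 m
net slip = dip-slip / sin(rake) = 405.5 / sin(57°) = 484 m

484 m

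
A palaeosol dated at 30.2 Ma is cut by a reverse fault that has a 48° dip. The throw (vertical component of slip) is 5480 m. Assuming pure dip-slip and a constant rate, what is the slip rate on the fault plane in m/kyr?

dip-slip = throw / sin(dip) = 5480 m / sin(48°) = 7374 m
rate = 7374 m / 30.2 Ma = 0.000244 m/yr = 0.244 m/kyr

0.244 m/kyr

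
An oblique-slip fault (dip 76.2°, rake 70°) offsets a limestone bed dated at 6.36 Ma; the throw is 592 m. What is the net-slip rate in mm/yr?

0.102 mm/yr

dip-slip = throw / sin(dip) = 592 / sin(76.2°) = 609.6 m
net slip = dip-slip / sin(rake) = 609.6 / sin(70°) = 648.7 m
rate = 648.7 m / 6.36 Ma = 0.000102 m/yr = 0.102 mm/yr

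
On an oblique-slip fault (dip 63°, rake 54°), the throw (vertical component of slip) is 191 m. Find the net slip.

dip-slip = throw / sin(dip) = 191 / sin(63°) = 214.4 m
net slip = dip-slip / sin(rake) = 214.4 / sin(54°) = 265 m

265 m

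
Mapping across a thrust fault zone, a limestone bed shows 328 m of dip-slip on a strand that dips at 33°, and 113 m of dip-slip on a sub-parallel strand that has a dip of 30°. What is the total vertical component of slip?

throw_A = 328 × sin(33°) = 178.6 m
throw_B = 113 × sin(30°) = 56.50 m
total = 178.6 + 56.50 = 235 m

235 m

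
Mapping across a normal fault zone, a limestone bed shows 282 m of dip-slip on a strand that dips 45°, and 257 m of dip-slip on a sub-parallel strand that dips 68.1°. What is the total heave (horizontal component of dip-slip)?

heave_A = 282 × cos(45°) = 199.4 m
heave_B = 257 × cos(68.1°) = 95.86 m
total = 199.4 + 95.86 = 295 m

295 m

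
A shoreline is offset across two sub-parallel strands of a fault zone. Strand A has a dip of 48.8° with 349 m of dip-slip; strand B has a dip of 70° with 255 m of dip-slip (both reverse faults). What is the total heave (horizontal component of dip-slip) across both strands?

heave_A = 349 × cos(48.8°) = 229.9 m
heave_B = 255 × cos(70°) = 87.22 m
total = 229.9 + 87.22 = 317 m

317 m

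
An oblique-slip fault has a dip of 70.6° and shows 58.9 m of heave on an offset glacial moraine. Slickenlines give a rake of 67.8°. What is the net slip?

192 m

dip-slip = heave / cos(dip) = 58.9 / cos(70.6°) = 177.3 m
net slip = dip-slip / sin(rake) = 177.3 / sin(67.8°) = 192 m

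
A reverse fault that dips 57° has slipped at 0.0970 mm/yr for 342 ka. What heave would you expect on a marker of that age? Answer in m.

dip-slip = rate × time = 0.0970 mm/yr × 342 ka = 33.17 m
heave = dip-slip × cos(dip) = 33.17 × cos(57°) = 18.1 m

18.1 m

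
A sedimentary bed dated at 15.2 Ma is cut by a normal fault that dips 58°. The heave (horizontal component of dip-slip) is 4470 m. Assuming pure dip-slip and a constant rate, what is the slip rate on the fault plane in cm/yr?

dip-slip = heave / cos(dip) = 4470 m / cos(58°) = 8435 m
rate = 8435 m / 15.2 Ma = 0.000555 m/yr = 0.0555 cm/yr

0.0555 cm/yr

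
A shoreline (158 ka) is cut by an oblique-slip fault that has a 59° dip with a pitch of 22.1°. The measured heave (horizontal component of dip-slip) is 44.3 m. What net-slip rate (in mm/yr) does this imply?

dip-slip = heave / cos(dip) = 44.3 / cos(59°) = 86.01 m
net slip = dip-slip / sin(rake) = 86.01 / sin(22.1°) = 228.6 m
rate = 228.6 m / 158 ka = 0.00145 m/yr = 1.45 mm/yr

1.45 mm/yr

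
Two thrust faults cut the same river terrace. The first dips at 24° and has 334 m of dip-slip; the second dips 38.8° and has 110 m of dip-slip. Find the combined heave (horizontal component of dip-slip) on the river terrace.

391 m

heave_A = 334 × cos(24°) = 305.1 m
heave_B = 110 × cos(38.8°) = 85.73 m
total = 305.1 + 85.73 = 391 m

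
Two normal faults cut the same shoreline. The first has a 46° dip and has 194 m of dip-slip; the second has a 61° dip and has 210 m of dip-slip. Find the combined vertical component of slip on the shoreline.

323 m

throw_A = 194 × sin(46°) = 139.6 m
throw_B = 210 × sin(61°) = 183.7 m
total = 139.6 + 183.7 = 323 m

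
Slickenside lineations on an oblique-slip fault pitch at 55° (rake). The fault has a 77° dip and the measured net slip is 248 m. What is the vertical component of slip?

198 m

dip-slip = net slip × sin(rake) = 248 m × sin(55°) = 203.1 m
throw = dip-slip × sin(dip) = 203.1 × sin(77°) = 198 m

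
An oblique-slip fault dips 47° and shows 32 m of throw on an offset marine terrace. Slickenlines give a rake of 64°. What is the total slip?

dip-slip = throw / sin(dip) = 32 / sin(47°) = 43.75 m
net slip = dip-slip / sin(rake) = 43.75 / sin(64°) = 48.7 m

48.7 m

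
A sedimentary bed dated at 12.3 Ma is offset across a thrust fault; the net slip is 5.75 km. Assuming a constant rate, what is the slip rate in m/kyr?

rate = 5.75 km / 12.3 Ma = 0.000467 m/yr = 0.467 m/kyr

0.467 m/kyr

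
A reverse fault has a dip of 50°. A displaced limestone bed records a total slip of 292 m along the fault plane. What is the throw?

throw = dip-slip × sin(dip) = 292 m × sin(50°) = 224 m

224 m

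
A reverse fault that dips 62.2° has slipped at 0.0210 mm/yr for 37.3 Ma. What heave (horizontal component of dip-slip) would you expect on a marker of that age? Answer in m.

dip-slip = rate × time = 0.0210 mm/yr × 37.3 Ma = 783.3 m
heave = dip-slip × cos(dip) = 783.3 × cos(62.2°) = 365 m

365 m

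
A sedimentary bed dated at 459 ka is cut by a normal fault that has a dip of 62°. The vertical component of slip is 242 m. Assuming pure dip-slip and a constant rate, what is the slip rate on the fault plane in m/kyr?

dip-slip = throw / sin(dip) = 242 m / sin(62°) = 274.1 m
rate = 274.1 m / 459 ka = 0.000597 m/yr = 0.597 m/kyr

0.597 m/kyr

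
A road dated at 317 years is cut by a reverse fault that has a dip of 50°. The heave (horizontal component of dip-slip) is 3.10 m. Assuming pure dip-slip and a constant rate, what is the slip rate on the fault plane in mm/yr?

dip-slip = heave / cos(dip) = 3.10 m / cos(50°) = 4.823 m
rate = 4.823 m / 317 years = 0.0152 m/yr = 15.2 mm/yr

15.2 mm/yr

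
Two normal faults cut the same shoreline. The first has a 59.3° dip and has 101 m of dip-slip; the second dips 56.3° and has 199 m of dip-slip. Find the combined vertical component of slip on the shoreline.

252 m

throw_A = 101 × sin(59.3°) = 86.85 m
throw_B = 199 × sin(56.3°) = 165.6 m
total = 86.85 + 165.6 = 252 m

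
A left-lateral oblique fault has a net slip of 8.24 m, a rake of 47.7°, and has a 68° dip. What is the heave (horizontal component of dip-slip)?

dip-slip = net slip × sin(rake) = 8.24 m × sin(47.7°) = 6.095 m
heave = dip-slip × cos(dip) = 6.095 × cos(68°) = 2.28 m

2.28 m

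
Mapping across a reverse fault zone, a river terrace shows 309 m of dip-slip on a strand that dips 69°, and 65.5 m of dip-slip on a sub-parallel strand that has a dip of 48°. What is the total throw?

337 m

throw_A = 309 × sin(69°) = 288.5 m
throw_B = 65.5 × sin(48°) = 48.68 m
total = 288.5 + 48.68 = 337 m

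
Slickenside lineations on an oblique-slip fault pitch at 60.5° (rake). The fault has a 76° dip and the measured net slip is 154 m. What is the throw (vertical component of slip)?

dip-slip = net slip × sin(rake) = 154 m × sin(60.5°) = 134 m
throw = dip-slip × sin(dip) = 134 × sin(76°) = 130 m

130 m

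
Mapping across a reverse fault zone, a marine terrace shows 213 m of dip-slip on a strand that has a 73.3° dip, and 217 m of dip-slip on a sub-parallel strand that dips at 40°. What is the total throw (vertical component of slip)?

throw_A = 213 × sin(73.3°) = 204 m
throw_B = 217 × sin(40°) = 139.5 m
total = 204 + 139.5 = 344 m

344 m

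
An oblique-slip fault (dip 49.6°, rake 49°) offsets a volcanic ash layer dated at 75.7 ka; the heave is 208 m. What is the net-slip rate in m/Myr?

dip-slip = heave / cos(dip) = 208 / cos(49.6°) = 320.9 m
net slip = dip-slip / sin(rake) = 320.9 / sin(49°) = 425.2 m
rate = 425.2 m / 75.7 ka = 0.00562 m/yr = 5620 m/Myr

5620 m/Myr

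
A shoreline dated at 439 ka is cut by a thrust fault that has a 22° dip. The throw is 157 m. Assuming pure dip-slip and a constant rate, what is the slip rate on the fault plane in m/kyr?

dip-slip = throw / sin(dip) = 157 m / sin(22°) = 419.1 m
rate = 419.1 m / 439 ka = 0.000955 m/yr = 0.955 m/kyr

0.955 m/kyr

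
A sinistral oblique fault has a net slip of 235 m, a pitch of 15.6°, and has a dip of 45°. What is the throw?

44.7 m

dip-slip = net slip × sin(rake) = 235 m × sin(15.6°) = 63.20 m
throw = dip-slip × sin(dip) = 63.20 × sin(45°) = 44.7 m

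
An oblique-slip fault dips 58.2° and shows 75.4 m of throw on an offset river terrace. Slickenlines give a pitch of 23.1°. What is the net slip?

dip-slip = throw / sin(dip) = 75.4 / sin(58.2°) = 88.72 m
net slip = dip-slip / sin(rake) = 88.72 / sin(23.1°) = 226 m

226 m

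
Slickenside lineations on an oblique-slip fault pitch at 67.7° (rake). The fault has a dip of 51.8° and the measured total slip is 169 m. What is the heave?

96.7 m

dip-slip = net slip × sin(rake) = 169 m × sin(67.7°) = 156.4 m
heave = dip-slip × cos(dip) = 156.4 × cos(51.8°) = 96.7 m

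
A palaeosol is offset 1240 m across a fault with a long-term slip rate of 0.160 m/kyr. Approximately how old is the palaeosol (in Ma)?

7.75 Ma

age = offset / rate = 1240 m / (0.160 m/kyr) = 7.75e+06 yr = 7.75 Ma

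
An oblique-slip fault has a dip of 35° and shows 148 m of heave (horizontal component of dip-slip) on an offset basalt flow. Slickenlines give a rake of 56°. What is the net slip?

218 m

dip-slip = heave / cos(dip) = 148 / cos(35°) = 180.7 m
net slip = dip-slip / sin(rake) = 180.7 / sin(56°) = 218 m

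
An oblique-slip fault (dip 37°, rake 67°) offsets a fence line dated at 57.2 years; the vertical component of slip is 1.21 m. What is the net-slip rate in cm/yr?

3.82 cm/yr

dip-slip = throw / sin(dip) = 1.21 / sin(37°) = 2.011 m
net slip = dip-slip / sin(rake) = 2.011 / sin(67°) = 2.184 m
rate = 2.184 m / 57.2 years = 0.0382 m/yr = 3.82 cm/yr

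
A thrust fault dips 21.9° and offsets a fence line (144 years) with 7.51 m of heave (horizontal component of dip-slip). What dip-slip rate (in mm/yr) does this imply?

56.2 mm/yr

dip-slip = heave / cos(dip) = 7.51 m / cos(21.9°) = 8.094 m
rate = 8.094 m / 144 years = 0.0562 m/yr = 56.2 mm/yr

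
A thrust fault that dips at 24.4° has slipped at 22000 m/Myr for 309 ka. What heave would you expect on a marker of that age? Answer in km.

6.19 km

dip-slip = rate × time = 22000 m/Myr × 309 ka = 6798 m
heave = dip-slip × cos(dip) = 6798 × cos(24.4°) = 6190 m = 6.19 km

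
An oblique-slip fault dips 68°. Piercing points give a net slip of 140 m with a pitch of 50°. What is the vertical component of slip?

dip-slip = net slip × sin(rake) = 140 m × sin(50°) = 107.2 m
throw = dip-slip × sin(dip) = 107.2 × sin(68°) = 99.4 m

99.4 m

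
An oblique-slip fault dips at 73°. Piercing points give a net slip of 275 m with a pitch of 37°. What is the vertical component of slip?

158 m

dip-slip = net slip × sin(rake) = 275 m × sin(37°) = 165.5 m
throw = dip-slip × sin(dip) = 165.5 × sin(73°) = 158 m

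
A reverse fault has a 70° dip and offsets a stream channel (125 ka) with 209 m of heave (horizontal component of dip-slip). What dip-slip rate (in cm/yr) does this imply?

dip-slip = heave / cos(dip) = 209 m / cos(70°) = 611.1 m
rate = 611.1 m / 125 ka = 0.00489 m/yr = 0.489 cm/yr

0.489 cm/yr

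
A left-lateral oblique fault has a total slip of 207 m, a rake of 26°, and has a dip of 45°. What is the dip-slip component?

dip-slip = net slip × sin(rake) = 207 m × sin(26°) = 90.7 m

90.7 m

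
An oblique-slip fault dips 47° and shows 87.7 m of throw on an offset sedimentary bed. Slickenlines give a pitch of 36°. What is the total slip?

204 m

dip-slip = throw / sin(dip) = 87.7 / sin(47°) = 119.9 m
net slip = dip-slip / sin(rake) = 119.9 / sin(36°) = 204 m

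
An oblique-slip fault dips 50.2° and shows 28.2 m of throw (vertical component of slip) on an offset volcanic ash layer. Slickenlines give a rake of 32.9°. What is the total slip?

67.6 m

dip-slip = throw / sin(dip) = 28.2 / sin(50.2°) = 36.71 m
net slip = dip-slip / sin(rake) = 36.71 / sin(32.9°) = 67.6 m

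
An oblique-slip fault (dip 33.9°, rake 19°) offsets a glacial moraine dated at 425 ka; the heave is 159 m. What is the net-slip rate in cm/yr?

0.138 cm/yr

dip-slip = heave / cos(dip) = 159 / cos(33.9°) = 191.6 m
net slip = dip-slip / sin(rake) = 191.6 / sin(19°) = 588.4 m
rate = 588.4 m / 425 ka = 0.00138 m/yr = 0.138 cm/yr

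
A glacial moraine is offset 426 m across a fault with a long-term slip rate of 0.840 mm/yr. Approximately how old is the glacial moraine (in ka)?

age = offset / rate = 426 m / (0.840 mm/yr) = 507000 yr = 507 ka

507 ka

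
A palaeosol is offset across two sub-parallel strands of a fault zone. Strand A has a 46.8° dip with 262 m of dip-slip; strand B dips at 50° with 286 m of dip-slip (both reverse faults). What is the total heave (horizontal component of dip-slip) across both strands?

heave_A = 262 × cos(46.8°) = 179.4 m
heave_B = 286 × cos(50°) = 183.8 m
total = 179.4 + 183.8 = 363 m

363 m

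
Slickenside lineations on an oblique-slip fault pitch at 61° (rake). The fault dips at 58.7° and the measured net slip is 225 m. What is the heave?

dip-slip = net slip × sin(rake) = 225 m × sin(61°) = 196.8 m
heave = dip-slip × cos(dip) = 196.8 × cos(58.7°) = 102 m

102 m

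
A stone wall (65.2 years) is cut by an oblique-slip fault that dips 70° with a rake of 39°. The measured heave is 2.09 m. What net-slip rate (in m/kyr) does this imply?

149 m/kyr

dip-slip = heave / cos(dip) = 2.09 / cos(70°) = 6.111 m
net slip = dip-slip / sin(rake) = 6.111 / sin(39°) = 9.710 m
rate = 9.710 m / 65.2 years = 0.149 m/yr = 149 m/kyr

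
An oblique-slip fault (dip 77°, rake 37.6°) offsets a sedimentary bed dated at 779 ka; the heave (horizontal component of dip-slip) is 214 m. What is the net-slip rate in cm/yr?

dip-slip = heave / cos(dip) = 214 / cos(77°) = 951.3 m
net slip = dip-slip / sin(rake) = 951.3 / sin(37.6°) = 1559 m
rate = 1559 m / 779 ka = 0.00200 m/yr = 0.200 cm/yr

0.200 cm/yr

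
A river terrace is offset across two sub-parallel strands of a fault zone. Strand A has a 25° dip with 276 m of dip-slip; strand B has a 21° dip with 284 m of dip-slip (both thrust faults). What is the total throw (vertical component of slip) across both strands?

throw_A = 276 × sin(25°) = 116.6 m
throw_B = 284 × sin(21°) = 101.8 m
total = 116.6 + 101.8 = 218 m

218 m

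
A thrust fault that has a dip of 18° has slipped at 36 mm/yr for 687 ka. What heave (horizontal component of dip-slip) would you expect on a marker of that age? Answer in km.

dip-slip = rate × time = 36 mm/yr × 687 ka = 24730 m
heave = dip-slip × cos(dip) = 24730 × cos(18°) = 23500 m = 23.5 km

23.5 km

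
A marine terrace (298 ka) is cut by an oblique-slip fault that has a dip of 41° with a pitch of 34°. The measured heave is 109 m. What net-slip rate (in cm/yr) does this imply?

0.0867 cm/yr

dip-slip = heave / cos(dip) = 109 / cos(41°) = 144.4 m
net slip = dip-slip / sin(rake) = 144.4 / sin(34°) = 258.3 m
rate = 258.3 m / 298 ka = 0.000867 m/yr = 0.0867 cm/yr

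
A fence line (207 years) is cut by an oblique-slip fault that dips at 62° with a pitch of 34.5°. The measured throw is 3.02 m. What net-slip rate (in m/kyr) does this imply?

29.2 m/kyr

dip-slip = throw / sin(dip) = 3.02 / sin(62°) = 3.420 m
net slip = dip-slip / sin(rake) = 3.420 / sin(34.5°) = 6.039 m
rate = 6.039 m / 207 years = 0.0292 m/yr = 29.2 m/kyr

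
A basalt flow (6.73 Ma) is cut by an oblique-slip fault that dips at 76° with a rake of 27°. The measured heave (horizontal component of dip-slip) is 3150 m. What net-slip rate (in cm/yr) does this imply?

0.426 cm/yr

dip-slip = heave / cos(dip) = 3150 / cos(76°) = 13020 m
net slip = dip-slip / sin(rake) = 13020 / sin(27°) = 28680 m
rate = 28680 m / 6.73 Ma = 0.00426 m/yr = 0.426 cm/yr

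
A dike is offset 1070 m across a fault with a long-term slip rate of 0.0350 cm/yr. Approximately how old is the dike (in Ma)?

3.06 Ma

age = offset / rate = 1070 m / (0.0350 cm/yr) = 3.06e+06 yr = 3.06 Ma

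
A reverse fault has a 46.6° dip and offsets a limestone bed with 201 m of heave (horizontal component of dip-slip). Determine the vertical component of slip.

213 m

throw = heave × tan(dip) = 201 × tan(46.6°) = 213 m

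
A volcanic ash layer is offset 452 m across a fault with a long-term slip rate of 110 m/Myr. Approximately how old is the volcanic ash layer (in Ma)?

4.11 Ma

age = offset / rate = 452 m / (110 m/Myr) = 4.11e+06 yr = 4.11 Ma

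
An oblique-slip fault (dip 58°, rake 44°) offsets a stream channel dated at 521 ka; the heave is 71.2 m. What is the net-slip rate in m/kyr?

0.371 m/kyr

dip-slip = heave / cos(dip) = 71.2 / cos(58°) = 134.4 m
net slip = dip-slip / sin(rake) = 134.4 / sin(44°) = 193.4 m
rate = 193.4 m / 521 ka = 0.000371 m/yr = 0.371 m/kyr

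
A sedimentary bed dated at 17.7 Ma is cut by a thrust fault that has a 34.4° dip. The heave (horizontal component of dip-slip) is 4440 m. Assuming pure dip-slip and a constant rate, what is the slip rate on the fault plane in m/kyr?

dip-slip = heave / cos(dip) = 4440 m / cos(34.4°) = 5381 m
rate = 5381 m / 17.7 Ma = 0.000304 m/yr = 0.304 m/kyr

0.304 m/kyr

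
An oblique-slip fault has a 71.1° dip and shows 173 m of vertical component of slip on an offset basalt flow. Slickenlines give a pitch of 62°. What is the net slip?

207 m

dip-slip = throw / sin(dip) = 173 / sin(71.1°) = 182.9 m
net slip = dip-slip / sin(rake) = 182.9 / sin(62°) = 207 m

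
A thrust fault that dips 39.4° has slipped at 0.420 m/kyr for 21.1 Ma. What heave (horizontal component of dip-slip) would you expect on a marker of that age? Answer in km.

dip-slip = rate × time = 0.420 m/kyr × 21.1 Ma = 8862 m
heave = dip-slip × cos(dip) = 8862 × cos(39.4°) = 6850 m = 6.85 km

6.85 km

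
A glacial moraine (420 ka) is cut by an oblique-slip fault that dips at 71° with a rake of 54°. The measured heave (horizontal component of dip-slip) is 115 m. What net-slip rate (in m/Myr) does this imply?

1040 m/Myr

dip-slip = heave / cos(dip) = 115 / cos(71°) = 353.2 m
net slip = dip-slip / sin(rake) = 353.2 / sin(54°) = 436.6 m
rate = 436.6 m / 420 ka = 0.00104 m/yr = 1040 m/Myr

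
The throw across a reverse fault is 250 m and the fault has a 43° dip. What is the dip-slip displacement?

dip-slip = throw / sin(dip) = 250 / sin(43°) = 367 m

367 m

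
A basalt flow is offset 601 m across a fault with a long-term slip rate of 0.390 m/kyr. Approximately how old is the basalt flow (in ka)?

age = offset / rate = 601 m / (0.390 m/kyr) = 1.54e+06 yr = 1540 ka

1540 ka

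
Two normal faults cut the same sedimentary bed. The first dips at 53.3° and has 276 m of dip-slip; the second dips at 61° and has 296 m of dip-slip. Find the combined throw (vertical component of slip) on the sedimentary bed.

480 m

throw_A = 276 × sin(53.3°) = 221.3 m
throw_B = 296 × sin(61°) = 258.9 m
total = 221.3 + 258.9 = 480 m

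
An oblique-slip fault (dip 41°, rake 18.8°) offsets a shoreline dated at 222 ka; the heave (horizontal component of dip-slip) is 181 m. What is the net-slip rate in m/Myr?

dip-slip = heave / cos(dip) = 181 / cos(41°) = 239.8 m
net slip = dip-slip / sin(rake) = 239.8 / sin(18.8°) = 744.2 m
rate = 744.2 m / 222 ka = 0.00335 m/yr = 3350 m/Myr

3350 m/Myr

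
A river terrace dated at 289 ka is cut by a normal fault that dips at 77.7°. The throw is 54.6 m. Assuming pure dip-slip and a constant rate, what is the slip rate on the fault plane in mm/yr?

dip-slip = throw / sin(dip) = 54.6 m / sin(77.7°) = 55.88 m
rate = 55.88 m / 289 ka = 0.000193 m/yr = 0.193 mm/yr

0.193 mm/yr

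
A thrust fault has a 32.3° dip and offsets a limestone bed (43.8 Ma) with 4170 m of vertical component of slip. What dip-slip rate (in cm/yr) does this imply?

dip-slip = throw / sin(dip) = 4170 m / sin(32.3°) = 7804 m
rate = 7804 m / 43.8 Ma = 0.000178 m/yr = 0.0178 cm/yr

0.0178 cm/yr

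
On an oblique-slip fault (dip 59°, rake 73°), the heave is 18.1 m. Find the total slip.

dip-slip = heave / cos(dip) = 18.1 / cos(59°) = 35.14 m
net slip = dip-slip / sin(rake) = 35.14 / sin(73°) = 36.7 m

36.7 m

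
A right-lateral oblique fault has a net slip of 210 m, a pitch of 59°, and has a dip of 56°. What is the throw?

dip-slip = net slip × sin(rake) = 210 m × sin(59°) = 180 m
throw = dip-slip × sin(dip) = 180 × sin(56°) = 149 m

149 m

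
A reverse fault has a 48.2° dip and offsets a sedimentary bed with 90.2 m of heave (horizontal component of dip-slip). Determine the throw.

101 m

throw = heave × tan(dip) = 90.2 × tan(48.2°) = 101 m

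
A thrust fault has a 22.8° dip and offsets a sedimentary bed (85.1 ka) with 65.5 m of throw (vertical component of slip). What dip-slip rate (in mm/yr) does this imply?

dip-slip = throw / sin(dip) = 65.5 m / sin(22.8°) = 169 m
rate = 169 m / 85.1 ka = 0.00199 m/yr = 1.99 mm/yr

1.99 mm/yr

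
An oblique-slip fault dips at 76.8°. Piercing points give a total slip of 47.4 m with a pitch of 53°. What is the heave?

8.64 m

dip-slip = net slip × sin(rake) = 47.4 m × sin(53°) = 37.86 m
heave = dip-slip × cos(dip) = 37.86 × cos(76.8°) = 8.64 m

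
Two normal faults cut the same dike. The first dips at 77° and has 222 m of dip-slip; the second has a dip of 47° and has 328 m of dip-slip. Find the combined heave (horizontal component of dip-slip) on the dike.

heave_A = 222 × cos(77°) = 49.94 m
heave_B = 328 × cos(47°) = 223.7 m
total = 49.94 + 223.7 = 274 m

274 m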